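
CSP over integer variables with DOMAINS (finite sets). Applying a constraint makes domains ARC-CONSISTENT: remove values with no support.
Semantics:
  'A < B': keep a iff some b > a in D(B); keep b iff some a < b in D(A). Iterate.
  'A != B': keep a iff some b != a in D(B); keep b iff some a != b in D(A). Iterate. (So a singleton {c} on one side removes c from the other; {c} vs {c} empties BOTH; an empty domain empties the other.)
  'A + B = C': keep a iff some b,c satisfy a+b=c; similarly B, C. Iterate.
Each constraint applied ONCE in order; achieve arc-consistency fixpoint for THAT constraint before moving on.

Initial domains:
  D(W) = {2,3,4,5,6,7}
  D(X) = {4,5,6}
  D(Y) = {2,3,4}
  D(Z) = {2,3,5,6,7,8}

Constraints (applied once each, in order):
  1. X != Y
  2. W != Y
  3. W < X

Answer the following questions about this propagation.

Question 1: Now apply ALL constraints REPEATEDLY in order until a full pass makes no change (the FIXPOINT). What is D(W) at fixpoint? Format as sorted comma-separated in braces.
pass 0 (initial): D(W)={2,3,4,5,6,7}
pass 1: W {2,3,4,5,6,7}->{2,3,4,5}
pass 2: no change
Fixpoint after 2 passes: D(W) = {2,3,4,5}

Answer: {2,3,4,5}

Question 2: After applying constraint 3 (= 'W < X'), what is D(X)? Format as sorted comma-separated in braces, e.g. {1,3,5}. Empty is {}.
Answer: {4,5,6}

Derivation:
Constraint 1 (X != Y) on D(X)={4,5,6} D(Y)={2,3,4}: no change
Constraint 2 (W != Y) on D(W)={2,3,4,5,6,7} D(Y)={2,3,4}: no change
Constraint 3 (W < X) on D(W)={2,3,4,5,6,7} D(X)={4,5,6}: W {2,3,4,5,6,7}->{2,3,4,5}
So after constraint 3: D(X) = {4,5,6}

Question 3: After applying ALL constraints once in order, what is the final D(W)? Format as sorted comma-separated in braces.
Constraint 1 (X != Y) on D(X)={4,5,6} D(Y)={2,3,4}: no change
Constraint 2 (W != Y) on D(W)={2,3,4,5,6,7} D(Y)={2,3,4}: no change
Constraint 3 (W < X) on D(W)={2,3,4,5,6,7} D(X)={4,5,6}: W {2,3,4,5,6,7}->{2,3,4,5}
So after all 3 constraints: D(W) = {2,3,4,5}

Answer: {2,3,4,5}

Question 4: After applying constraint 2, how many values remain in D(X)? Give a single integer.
Constraint 1 (X != Y) on D(X)={4,5,6} D(Y)={2,3,4}: no change
Constraint 2 (W != Y) on D(W)={2,3,4,5,6,7} D(Y)={2,3,4}: no change
So after constraint 2: D(X)={4,5,6}, size = 3

Answer: 3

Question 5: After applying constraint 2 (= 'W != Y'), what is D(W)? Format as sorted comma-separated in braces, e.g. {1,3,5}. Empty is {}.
Answer: {2,3,4,5,6,7}

Derivation:
Constraint 1 (X != Y) on D(X)={4,5,6} D(Y)={2,3,4}: no change
Constraint 2 (W != Y) on D(W)={2,3,4,5,6,7} D(Y)={2,3,4}: no change
So after constraint 2: D(W) = {2,3,4,5,6,7}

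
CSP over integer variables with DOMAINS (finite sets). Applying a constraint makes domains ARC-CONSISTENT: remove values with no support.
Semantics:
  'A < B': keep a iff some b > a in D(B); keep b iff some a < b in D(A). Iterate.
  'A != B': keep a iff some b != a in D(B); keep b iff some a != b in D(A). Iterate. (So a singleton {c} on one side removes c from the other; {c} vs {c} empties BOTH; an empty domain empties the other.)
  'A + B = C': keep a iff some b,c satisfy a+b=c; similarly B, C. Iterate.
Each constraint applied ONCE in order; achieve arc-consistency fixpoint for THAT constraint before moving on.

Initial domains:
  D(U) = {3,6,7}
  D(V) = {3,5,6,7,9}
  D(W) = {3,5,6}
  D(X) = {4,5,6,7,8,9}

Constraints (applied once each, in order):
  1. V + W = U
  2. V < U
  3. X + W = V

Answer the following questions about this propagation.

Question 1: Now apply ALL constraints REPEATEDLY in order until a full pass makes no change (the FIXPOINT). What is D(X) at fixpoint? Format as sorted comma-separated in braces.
pass 0 (initial): D(X)={4,5,6,7,8,9}
pass 1: U {3,6,7}->{6}; V {3,5,6,7,9}->{}; W {3,5,6}->{}; X {4,5,6,7,8,9}->{}
pass 2: U {6}->{}
pass 3: no change
Fixpoint after 3 passes: D(X) = {}

Answer: {}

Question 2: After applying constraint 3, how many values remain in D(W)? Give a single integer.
Answer: 0

Derivation:
Constraint 1 (V + W = U) on D(V)={3,5,6,7,9} D(W)={3,5,6} D(U)={3,6,7}: V {3,5,6,7,9}->{3}; W {3,5,6}->{3}; U {3,6,7}->{6}
Constraint 2 (V < U) on D(V)={3} D(U)={6}: no change
Constraint 3 (X + W = V) on D(X)={4,5,6,7,8,9} D(W)={3} D(V)={3}: X {4,5,6,7,8,9}->{}; W {3}->{}; V {3}->{}
So after constraint 3: D(W)={}, size = 0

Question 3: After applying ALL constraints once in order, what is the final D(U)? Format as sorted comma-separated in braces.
Constraint 1 (V + W = U) on D(V)={3,5,6,7,9} D(W)={3,5,6} D(U)={3,6,7}: V {3,5,6,7,9}->{3}; W {3,5,6}->{3}; U {3,6,7}->{6}
Constraint 2 (V < U) on D(V)={3} D(U)={6}: no change
Constraint 3 (X + W = V) on D(X)={4,5,6,7,8,9} D(W)={3} D(V)={3}: X {4,5,6,7,8,9}->{}; W {3}->{}; V {3}->{}
So after all 3 constraints: D(U) = {6}

Answer: {6}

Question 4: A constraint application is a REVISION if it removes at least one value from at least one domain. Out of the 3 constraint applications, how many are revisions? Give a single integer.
Constraint 1 (V + W = U) on D(V)={3,5,6,7,9} D(W)={3,5,6} D(U)={3,6,7}: V {3,5,6,7,9}->{3}; W {3,5,6}->{3}; U {3,6,7}->{6} => REVISION
Constraint 2 (V < U) on D(V)={3} D(U)={6}: no change => not a revision
Constraint 3 (X + W = V) on D(X)={4,5,6,7,8,9} D(W)={3} D(V)={3}: X {4,5,6,7,8,9}->{}; W {3}->{}; V {3}->{} => REVISION
Total revisions = 2

Answer: 2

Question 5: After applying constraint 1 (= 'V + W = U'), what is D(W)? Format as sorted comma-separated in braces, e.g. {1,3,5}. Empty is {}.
Constraint 1 (V + W = U) on D(V)={3,5,6,7,9} D(W)={3,5,6} D(U)={3,6,7}: V {3,5,6,7,9}->{3}; W {3,5,6}->{3}; U {3,6,7}->{6}
So after constraint 1: D(W) = {3}

Answer: {3}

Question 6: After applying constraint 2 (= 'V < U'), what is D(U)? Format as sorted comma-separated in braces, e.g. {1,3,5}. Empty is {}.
Answer: {6}

Derivation:
Constraint 1 (V + W = U) on D(V)={3,5,6,7,9} D(W)={3,5,6} D(U)={3,6,7}: V {3,5,6,7,9}->{3}; W {3,5,6}->{3}; U {3,6,7}->{6}
Constraint 2 (V < U) on D(V)={3} D(U)={6}: no change
So after constraint 2: D(U) = {6}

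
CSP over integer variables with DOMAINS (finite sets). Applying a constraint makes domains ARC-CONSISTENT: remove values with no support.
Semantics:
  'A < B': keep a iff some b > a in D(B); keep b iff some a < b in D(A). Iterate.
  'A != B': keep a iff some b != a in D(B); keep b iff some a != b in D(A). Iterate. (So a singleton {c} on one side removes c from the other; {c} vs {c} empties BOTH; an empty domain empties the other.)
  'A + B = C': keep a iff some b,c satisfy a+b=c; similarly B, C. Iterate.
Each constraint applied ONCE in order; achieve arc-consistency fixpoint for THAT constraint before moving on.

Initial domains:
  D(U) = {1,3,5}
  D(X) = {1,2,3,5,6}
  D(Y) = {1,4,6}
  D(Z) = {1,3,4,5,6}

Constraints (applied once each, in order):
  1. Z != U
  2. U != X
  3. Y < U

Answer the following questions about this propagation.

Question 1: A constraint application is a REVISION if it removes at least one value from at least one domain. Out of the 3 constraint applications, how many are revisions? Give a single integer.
Constraint 1 (Z != U) on D(Z)={1,3,4,5,6} D(U)={1,3,5}: no change => not a revision
Constraint 2 (U != X) on D(U)={1,3,5} D(X)={1,2,3,5,6}: no change => not a revision
Constraint 3 (Y < U) on D(Y)={1,4,6} D(U)={1,3,5}: Y {1,4,6}->{1,4}; U {1,3,5}->{3,5} => REVISION
Total revisions = 1

Answer: 1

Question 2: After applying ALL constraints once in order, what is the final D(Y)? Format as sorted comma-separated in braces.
Constraint 1 (Z != U) on D(Z)={1,3,4,5,6} D(U)={1,3,5}: no change
Constraint 2 (U != X) on D(U)={1,3,5} D(X)={1,2,3,5,6}: no change
Constraint 3 (Y < U) on D(Y)={1,4,6} D(U)={1,3,5}: Y {1,4,6}->{1,4}; U {1,3,5}->{3,5}
So after all 3 constraints: D(Y) = {1,4}

Answer: {1,4}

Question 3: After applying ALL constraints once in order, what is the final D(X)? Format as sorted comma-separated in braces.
Constraint 1 (Z != U) on D(Z)={1,3,4,5,6} D(U)={1,3,5}: no change
Constraint 2 (U != X) on D(U)={1,3,5} D(X)={1,2,3,5,6}: no change
Constraint 3 (Y < U) on D(Y)={1,4,6} D(U)={1,3,5}: Y {1,4,6}->{1,4}; U {1,3,5}->{3,5}
So after all 3 constraints: D(X) = {1,2,3,5,6}

Answer: {1,2,3,5,6}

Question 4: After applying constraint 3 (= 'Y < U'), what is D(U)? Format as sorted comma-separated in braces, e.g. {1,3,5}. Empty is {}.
Answer: {3,5}

Derivation:
Constraint 1 (Z != U) on D(Z)={1,3,4,5,6} D(U)={1,3,5}: no change
Constraint 2 (U != X) on D(U)={1,3,5} D(X)={1,2,3,5,6}: no change
Constraint 3 (Y < U) on D(Y)={1,4,6} D(U)={1,3,5}: Y {1,4,6}->{1,4}; U {1,3,5}->{3,5}
So after constraint 3: D(U) = {3,5}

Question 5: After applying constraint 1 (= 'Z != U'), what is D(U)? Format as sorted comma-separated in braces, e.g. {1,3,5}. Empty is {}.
Answer: {1,3,5}

Derivation:
Constraint 1 (Z != U) on D(Z)={1,3,4,5,6} D(U)={1,3,5}: no change
So after constraint 1: D(U) = {1,3,5}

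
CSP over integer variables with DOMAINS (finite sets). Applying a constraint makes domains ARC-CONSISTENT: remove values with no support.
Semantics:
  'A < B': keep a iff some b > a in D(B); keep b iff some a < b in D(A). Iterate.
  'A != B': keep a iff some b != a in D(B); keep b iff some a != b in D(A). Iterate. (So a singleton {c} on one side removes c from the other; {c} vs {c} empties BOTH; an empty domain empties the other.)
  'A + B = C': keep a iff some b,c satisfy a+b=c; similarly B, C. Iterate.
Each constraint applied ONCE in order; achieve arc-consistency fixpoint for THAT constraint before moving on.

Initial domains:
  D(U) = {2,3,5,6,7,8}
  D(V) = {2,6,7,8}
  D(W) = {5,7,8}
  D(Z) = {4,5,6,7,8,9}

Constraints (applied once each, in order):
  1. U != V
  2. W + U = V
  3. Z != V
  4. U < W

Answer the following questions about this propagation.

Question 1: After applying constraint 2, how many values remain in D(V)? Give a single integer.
Constraint 1 (U != V) on D(U)={2,3,5,6,7,8} D(V)={2,6,7,8}: no change
Constraint 2 (W + U = V) on D(W)={5,7,8} D(U)={2,3,5,6,7,8} D(V)={2,6,7,8}: W {5,7,8}->{5}; U {2,3,5,6,7,8}->{2,3}; V {2,6,7,8}->{7,8}
So after constraint 2: D(V)={7,8}, size = 2

Answer: 2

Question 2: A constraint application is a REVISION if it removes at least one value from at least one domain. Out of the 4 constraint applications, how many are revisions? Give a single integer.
Constraint 1 (U != V) on D(U)={2,3,5,6,7,8} D(V)={2,6,7,8}: no change => not a revision
Constraint 2 (W + U = V) on D(W)={5,7,8} D(U)={2,3,5,6,7,8} D(V)={2,6,7,8}: W {5,7,8}->{5}; U {2,3,5,6,7,8}->{2,3}; V {2,6,7,8}->{7,8} => REVISION
Constraint 3 (Z != V) on D(Z)={4,5,6,7,8,9} D(V)={7,8}: no change => not a revision
Constraint 4 (U < W) on D(U)={2,3} D(W)={5}: no change => not a revision
Total revisions = 1

Answer: 1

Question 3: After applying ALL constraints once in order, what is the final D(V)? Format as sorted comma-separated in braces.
Constraint 1 (U != V) on D(U)={2,3,5,6,7,8} D(V)={2,6,7,8}: no change
Constraint 2 (W + U = V) on D(W)={5,7,8} D(U)={2,3,5,6,7,8} D(V)={2,6,7,8}: W {5,7,8}->{5}; U {2,3,5,6,7,8}->{2,3}; V {2,6,7,8}->{7,8}
Constraint 3 (Z != V) on D(Z)={4,5,6,7,8,9} D(V)={7,8}: no change
Constraint 4 (U < W) on D(U)={2,3} D(W)={5}: no change
So after all 4 constraints: D(V) = {7,8}

Answer: {7,8}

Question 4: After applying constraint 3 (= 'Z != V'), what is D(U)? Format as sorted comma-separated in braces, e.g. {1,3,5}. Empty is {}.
Answer: {2,3}

Derivation:
Constraint 1 (U != V) on D(U)={2,3,5,6,7,8} D(V)={2,6,7,8}: no change
Constraint 2 (W + U = V) on D(W)={5,7,8} D(U)={2,3,5,6,7,8} D(V)={2,6,7,8}: W {5,7,8}->{5}; U {2,3,5,6,7,8}->{2,3}; V {2,6,7,8}->{7,8}
Constraint 3 (Z != V) on D(Z)={4,5,6,7,8,9} D(V)={7,8}: no change
So after constraint 3: D(U) = {2,3}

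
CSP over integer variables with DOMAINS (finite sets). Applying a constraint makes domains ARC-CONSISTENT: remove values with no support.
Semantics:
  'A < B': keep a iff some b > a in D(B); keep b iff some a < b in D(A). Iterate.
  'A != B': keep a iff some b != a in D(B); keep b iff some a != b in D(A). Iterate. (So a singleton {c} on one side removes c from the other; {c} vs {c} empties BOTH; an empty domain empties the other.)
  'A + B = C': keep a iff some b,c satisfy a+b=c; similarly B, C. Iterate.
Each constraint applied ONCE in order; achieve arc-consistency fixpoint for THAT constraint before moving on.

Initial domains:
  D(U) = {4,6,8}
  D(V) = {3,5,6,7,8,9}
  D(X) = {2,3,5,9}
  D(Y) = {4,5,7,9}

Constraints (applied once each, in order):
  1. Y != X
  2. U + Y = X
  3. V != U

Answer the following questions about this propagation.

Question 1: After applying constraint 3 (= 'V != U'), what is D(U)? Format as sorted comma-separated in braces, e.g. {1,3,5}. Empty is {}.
Answer: {4}

Derivation:
Constraint 1 (Y != X) on D(Y)={4,5,7,9} D(X)={2,3,5,9}: no change
Constraint 2 (U + Y = X) on D(U)={4,6,8} D(Y)={4,5,7,9} D(X)={2,3,5,9}: U {4,6,8}->{4}; Y {4,5,7,9}->{5}; X {2,3,5,9}->{9}
Constraint 3 (V != U) on D(V)={3,5,6,7,8,9} D(U)={4}: no change
So after constraint 3: D(U) = {4}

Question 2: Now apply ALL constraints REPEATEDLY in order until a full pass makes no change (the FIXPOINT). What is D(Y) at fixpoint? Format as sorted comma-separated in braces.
pass 0 (initial): D(Y)={4,5,7,9}
pass 1: U {4,6,8}->{4}; X {2,3,5,9}->{9}; Y {4,5,7,9}->{5}
pass 2: no change
Fixpoint after 2 passes: D(Y) = {5}

Answer: {5}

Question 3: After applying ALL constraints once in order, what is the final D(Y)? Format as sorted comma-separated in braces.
Answer: {5}

Derivation:
Constraint 1 (Y != X) on D(Y)={4,5,7,9} D(X)={2,3,5,9}: no change
Constraint 2 (U + Y = X) on D(U)={4,6,8} D(Y)={4,5,7,9} D(X)={2,3,5,9}: U {4,6,8}->{4}; Y {4,5,7,9}->{5}; X {2,3,5,9}->{9}
Constraint 3 (V != U) on D(V)={3,5,6,7,8,9} D(U)={4}: no change
So after all 3 constraints: D(Y) = {5}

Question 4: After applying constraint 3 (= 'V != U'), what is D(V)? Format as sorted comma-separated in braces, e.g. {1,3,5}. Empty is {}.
Answer: {3,5,6,7,8,9}

Derivation:
Constraint 1 (Y != X) on D(Y)={4,5,7,9} D(X)={2,3,5,9}: no change
Constraint 2 (U + Y = X) on D(U)={4,6,8} D(Y)={4,5,7,9} D(X)={2,3,5,9}: U {4,6,8}->{4}; Y {4,5,7,9}->{5}; X {2,3,5,9}->{9}
Constraint 3 (V != U) on D(V)={3,5,6,7,8,9} D(U)={4}: no change
So after constraint 3: D(V) = {3,5,6,7,8,9}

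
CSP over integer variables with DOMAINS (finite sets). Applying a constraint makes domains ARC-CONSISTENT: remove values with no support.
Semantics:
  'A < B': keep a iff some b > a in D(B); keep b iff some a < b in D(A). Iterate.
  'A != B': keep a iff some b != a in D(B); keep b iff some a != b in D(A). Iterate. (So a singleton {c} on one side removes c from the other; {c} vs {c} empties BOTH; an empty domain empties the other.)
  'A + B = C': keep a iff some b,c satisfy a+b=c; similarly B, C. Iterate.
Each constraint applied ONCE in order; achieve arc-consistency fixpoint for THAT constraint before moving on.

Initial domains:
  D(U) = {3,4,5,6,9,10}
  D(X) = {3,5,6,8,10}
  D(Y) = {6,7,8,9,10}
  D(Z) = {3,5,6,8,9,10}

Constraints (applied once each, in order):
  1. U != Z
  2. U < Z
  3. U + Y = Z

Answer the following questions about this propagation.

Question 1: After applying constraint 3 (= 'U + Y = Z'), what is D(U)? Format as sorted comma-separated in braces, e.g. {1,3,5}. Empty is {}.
Constraint 1 (U != Z) on D(U)={3,4,5,6,9,10} D(Z)={3,5,6,8,9,10}: no change
Constraint 2 (U < Z) on D(U)={3,4,5,6,9,10} D(Z)={3,5,6,8,9,10}: U {3,4,5,6,9,10}->{3,4,5,6,9}; Z {3,5,6,8,9,10}->{5,6,8,9,10}
Constraint 3 (U + Y = Z) on D(U)={3,4,5,6,9} D(Y)={6,7,8,9,10} D(Z)={5,6,8,9,10}: U {3,4,5,6,9}->{3,4}; Y {6,7,8,9,10}->{6,7}; Z {5,6,8,9,10}->{9,10}
So after constraint 3: D(U) = {3,4}

Answer: {3,4}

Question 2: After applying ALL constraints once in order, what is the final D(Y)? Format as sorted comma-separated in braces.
Constraint 1 (U != Z) on D(U)={3,4,5,6,9,10} D(Z)={3,5,6,8,9,10}: no change
Constraint 2 (U < Z) on D(U)={3,4,5,6,9,10} D(Z)={3,5,6,8,9,10}: U {3,4,5,6,9,10}->{3,4,5,6,9}; Z {3,5,6,8,9,10}->{5,6,8,9,10}
Constraint 3 (U + Y = Z) on D(U)={3,4,5,6,9} D(Y)={6,7,8,9,10} D(Z)={5,6,8,9,10}: U {3,4,5,6,9}->{3,4}; Y {6,7,8,9,10}->{6,7}; Z {5,6,8,9,10}->{9,10}
So after all 3 constraints: D(Y) = {6,7}

Answer: {6,7}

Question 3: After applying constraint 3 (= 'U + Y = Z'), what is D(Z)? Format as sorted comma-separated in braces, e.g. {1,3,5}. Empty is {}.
Answer: {9,10}

Derivation:
Constraint 1 (U != Z) on D(U)={3,4,5,6,9,10} D(Z)={3,5,6,8,9,10}: no change
Constraint 2 (U < Z) on D(U)={3,4,5,6,9,10} D(Z)={3,5,6,8,9,10}: U {3,4,5,6,9,10}->{3,4,5,6,9}; Z {3,5,6,8,9,10}->{5,6,8,9,10}
Constraint 3 (U + Y = Z) on D(U)={3,4,5,6,9} D(Y)={6,7,8,9,10} D(Z)={5,6,8,9,10}: U {3,4,5,6,9}->{3,4}; Y {6,7,8,9,10}->{6,7}; Z {5,6,8,9,10}->{9,10}
So after constraint 3: D(Z) = {9,10}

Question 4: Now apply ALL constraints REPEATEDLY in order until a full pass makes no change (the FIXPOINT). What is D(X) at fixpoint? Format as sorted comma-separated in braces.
Answer: {3,5,6,8,10}

Derivation:
pass 0 (initial): D(X)={3,5,6,8,10}
pass 1: U {3,4,5,6,9,10}->{3,4}; Y {6,7,8,9,10}->{6,7}; Z {3,5,6,8,9,10}->{9,10}
pass 2: no change
Fixpoint after 2 passes: D(X) = {3,5,6,8,10}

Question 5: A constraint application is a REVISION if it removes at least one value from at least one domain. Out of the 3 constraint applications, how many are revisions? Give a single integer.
Constraint 1 (U != Z) on D(U)={3,4,5,6,9,10} D(Z)={3,5,6,8,9,10}: no change => not a revision
Constraint 2 (U < Z) on D(U)={3,4,5,6,9,10} D(Z)={3,5,6,8,9,10}: U {3,4,5,6,9,10}->{3,4,5,6,9}; Z {3,5,6,8,9,10}->{5,6,8,9,10} => REVISION
Constraint 3 (U + Y = Z) on D(U)={3,4,5,6,9} D(Y)={6,7,8,9,10} D(Z)={5,6,8,9,10}: U {3,4,5,6,9}->{3,4}; Y {6,7,8,9,10}->{6,7}; Z {5,6,8,9,10}->{9,10} => REVISION
Total revisions = 2

Answer: 2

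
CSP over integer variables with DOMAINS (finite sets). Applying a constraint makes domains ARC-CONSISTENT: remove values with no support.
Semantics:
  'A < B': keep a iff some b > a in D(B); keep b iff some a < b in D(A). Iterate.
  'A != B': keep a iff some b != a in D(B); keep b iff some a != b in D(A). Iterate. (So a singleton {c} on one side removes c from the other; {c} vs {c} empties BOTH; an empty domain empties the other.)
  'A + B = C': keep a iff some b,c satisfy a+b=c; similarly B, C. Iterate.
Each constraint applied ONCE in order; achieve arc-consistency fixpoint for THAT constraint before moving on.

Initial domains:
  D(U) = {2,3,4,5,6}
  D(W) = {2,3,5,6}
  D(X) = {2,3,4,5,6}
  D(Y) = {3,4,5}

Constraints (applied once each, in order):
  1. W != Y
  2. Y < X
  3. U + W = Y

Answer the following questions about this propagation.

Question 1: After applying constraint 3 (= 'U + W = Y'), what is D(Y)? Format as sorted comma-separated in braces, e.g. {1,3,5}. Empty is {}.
Constraint 1 (W != Y) on D(W)={2,3,5,6} D(Y)={3,4,5}: no change
Constraint 2 (Y < X) on D(Y)={3,4,5} D(X)={2,3,4,5,6}: X {2,3,4,5,6}->{4,5,6}
Constraint 3 (U + W = Y) on D(U)={2,3,4,5,6} D(W)={2,3,5,6} D(Y)={3,4,5}: U {2,3,4,5,6}->{2,3}; W {2,3,5,6}->{2,3}; Y {3,4,5}->{4,5}
So after constraint 3: D(Y) = {4,5}

Answer: {4,5}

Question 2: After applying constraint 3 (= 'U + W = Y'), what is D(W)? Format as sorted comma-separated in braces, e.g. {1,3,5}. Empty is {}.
Constraint 1 (W != Y) on D(W)={2,3,5,6} D(Y)={3,4,5}: no change
Constraint 2 (Y < X) on D(Y)={3,4,5} D(X)={2,3,4,5,6}: X {2,3,4,5,6}->{4,5,6}
Constraint 3 (U + W = Y) on D(U)={2,3,4,5,6} D(W)={2,3,5,6} D(Y)={3,4,5}: U {2,3,4,5,6}->{2,3}; W {2,3,5,6}->{2,3}; Y {3,4,5}->{4,5}
So after constraint 3: D(W) = {2,3}

Answer: {2,3}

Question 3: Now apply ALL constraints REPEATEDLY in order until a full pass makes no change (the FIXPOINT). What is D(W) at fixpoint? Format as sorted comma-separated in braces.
Answer: {2,3}

Derivation:
pass 0 (initial): D(W)={2,3,5,6}
pass 1: U {2,3,4,5,6}->{2,3}; W {2,3,5,6}->{2,3}; X {2,3,4,5,6}->{4,5,6}; Y {3,4,5}->{4,5}
pass 2: X {4,5,6}->{5,6}
pass 3: no change
Fixpoint after 3 passes: D(W) = {2,3}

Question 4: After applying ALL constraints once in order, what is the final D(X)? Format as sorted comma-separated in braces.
Answer: {4,5,6}

Derivation:
Constraint 1 (W != Y) on D(W)={2,3,5,6} D(Y)={3,4,5}: no change
Constraint 2 (Y < X) on D(Y)={3,4,5} D(X)={2,3,4,5,6}: X {2,3,4,5,6}->{4,5,6}
Constraint 3 (U + W = Y) on D(U)={2,3,4,5,6} D(W)={2,3,5,6} D(Y)={3,4,5}: U {2,3,4,5,6}->{2,3}; W {2,3,5,6}->{2,3}; Y {3,4,5}->{4,5}
So after all 3 constraints: D(X) = {4,5,6}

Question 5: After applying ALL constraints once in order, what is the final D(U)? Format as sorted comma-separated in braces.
Answer: {2,3}

Derivation:
Constraint 1 (W != Y) on D(W)={2,3,5,6} D(Y)={3,4,5}: no change
Constraint 2 (Y < X) on D(Y)={3,4,5} D(X)={2,3,4,5,6}: X {2,3,4,5,6}->{4,5,6}
Constraint 3 (U + W = Y) on D(U)={2,3,4,5,6} D(W)={2,3,5,6} D(Y)={3,4,5}: U {2,3,4,5,6}->{2,3}; W {2,3,5,6}->{2,3}; Y {3,4,5}->{4,5}
So after all 3 constraints: D(U) = {2,3}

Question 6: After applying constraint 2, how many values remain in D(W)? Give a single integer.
Constraint 1 (W != Y) on D(W)={2,3,5,6} D(Y)={3,4,5}: no change
Constraint 2 (Y < X) on D(Y)={3,4,5} D(X)={2,3,4,5,6}: X {2,3,4,5,6}->{4,5,6}
So after constraint 2: D(W)={2,3,5,6}, size = 4

Answer: 4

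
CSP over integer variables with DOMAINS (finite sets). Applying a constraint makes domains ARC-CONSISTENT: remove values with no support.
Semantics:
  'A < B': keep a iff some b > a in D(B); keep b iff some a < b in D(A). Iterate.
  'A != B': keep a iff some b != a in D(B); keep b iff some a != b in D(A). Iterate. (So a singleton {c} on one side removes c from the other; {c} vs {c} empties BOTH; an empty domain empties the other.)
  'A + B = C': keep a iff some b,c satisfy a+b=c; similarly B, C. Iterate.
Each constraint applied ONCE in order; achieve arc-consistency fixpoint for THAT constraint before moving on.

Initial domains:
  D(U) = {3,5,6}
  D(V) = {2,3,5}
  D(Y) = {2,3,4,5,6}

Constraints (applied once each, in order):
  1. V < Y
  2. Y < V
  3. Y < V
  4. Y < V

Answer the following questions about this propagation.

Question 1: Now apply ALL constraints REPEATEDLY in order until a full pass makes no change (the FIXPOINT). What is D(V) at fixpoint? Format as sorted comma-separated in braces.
pass 0 (initial): D(V)={2,3,5}
pass 1: V {2,3,5}->{5}; Y {2,3,4,5,6}->{3,4}
pass 2: V {5}->{}; Y {3,4}->{}
pass 3: no change
Fixpoint after 3 passes: D(V) = {}

Answer: {}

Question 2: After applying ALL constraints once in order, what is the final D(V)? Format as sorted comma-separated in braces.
Constraint 1 (V < Y) on D(V)={2,3,5} D(Y)={2,3,4,5,6}: Y {2,3,4,5,6}->{3,4,5,6}
Constraint 2 (Y < V) on D(Y)={3,4,5,6} D(V)={2,3,5}: Y {3,4,5,6}->{3,4}; V {2,3,5}->{5}
Constraint 3 (Y < V) on D(Y)={3,4} D(V)={5}: no change
Constraint 4 (Y < V) on D(Y)={3,4} D(V)={5}: no change
So after all 4 constraints: D(V) = {5}

Answer: {5}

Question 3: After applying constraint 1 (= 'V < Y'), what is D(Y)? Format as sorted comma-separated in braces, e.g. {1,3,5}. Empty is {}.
Constraint 1 (V < Y) on D(V)={2,3,5} D(Y)={2,3,4,5,6}: Y {2,3,4,5,6}->{3,4,5,6}
So after constraint 1: D(Y) = {3,4,5,6}

Answer: {3,4,5,6}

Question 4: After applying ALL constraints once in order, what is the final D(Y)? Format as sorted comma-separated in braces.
Constraint 1 (V < Y) on D(V)={2,3,5} D(Y)={2,3,4,5,6}: Y {2,3,4,5,6}->{3,4,5,6}
Constraint 2 (Y < V) on D(Y)={3,4,5,6} D(V)={2,3,5}: Y {3,4,5,6}->{3,4}; V {2,3,5}->{5}
Constraint 3 (Y < V) on D(Y)={3,4} D(V)={5}: no change
Constraint 4 (Y < V) on D(Y)={3,4} D(V)={5}: no change
So after all 4 constraints: D(Y) = {3,4}

Answer: {3,4}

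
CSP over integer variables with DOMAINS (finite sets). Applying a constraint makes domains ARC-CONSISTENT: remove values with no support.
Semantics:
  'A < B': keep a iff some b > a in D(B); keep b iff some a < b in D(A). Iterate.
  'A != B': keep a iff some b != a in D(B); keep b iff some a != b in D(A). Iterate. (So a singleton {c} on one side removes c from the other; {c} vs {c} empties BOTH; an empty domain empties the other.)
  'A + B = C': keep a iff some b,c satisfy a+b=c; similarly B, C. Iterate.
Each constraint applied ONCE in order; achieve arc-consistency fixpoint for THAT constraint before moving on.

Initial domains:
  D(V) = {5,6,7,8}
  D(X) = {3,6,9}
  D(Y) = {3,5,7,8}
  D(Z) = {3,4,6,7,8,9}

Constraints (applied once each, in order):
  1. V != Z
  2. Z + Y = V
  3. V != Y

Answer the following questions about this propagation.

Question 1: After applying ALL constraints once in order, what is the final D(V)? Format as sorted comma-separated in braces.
Constraint 1 (V != Z) on D(V)={5,6,7,8} D(Z)={3,4,6,7,8,9}: no change
Constraint 2 (Z + Y = V) on D(Z)={3,4,6,7,8,9} D(Y)={3,5,7,8} D(V)={5,6,7,8}: Z {3,4,6,7,8,9}->{3,4}; Y {3,5,7,8}->{3,5}; V {5,6,7,8}->{6,7,8}
Constraint 3 (V != Y) on D(V)={6,7,8} D(Y)={3,5}: no change
So after all 3 constraints: D(V) = {6,7,8}

Answer: {6,7,8}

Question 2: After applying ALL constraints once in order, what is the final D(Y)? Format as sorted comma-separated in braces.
Constraint 1 (V != Z) on D(V)={5,6,7,8} D(Z)={3,4,6,7,8,9}: no change
Constraint 2 (Z + Y = V) on D(Z)={3,4,6,7,8,9} D(Y)={3,5,7,8} D(V)={5,6,7,8}: Z {3,4,6,7,8,9}->{3,4}; Y {3,5,7,8}->{3,5}; V {5,6,7,8}->{6,7,8}
Constraint 3 (V != Y) on D(V)={6,7,8} D(Y)={3,5}: no change
So after all 3 constraints: D(Y) = {3,5}

Answer: {3,5}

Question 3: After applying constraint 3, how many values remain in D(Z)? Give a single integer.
Constraint 1 (V != Z) on D(V)={5,6,7,8} D(Z)={3,4,6,7,8,9}: no change
Constraint 2 (Z + Y = V) on D(Z)={3,4,6,7,8,9} D(Y)={3,5,7,8} D(V)={5,6,7,8}: Z {3,4,6,7,8,9}->{3,4}; Y {3,5,7,8}->{3,5}; V {5,6,7,8}->{6,7,8}
Constraint 3 (V != Y) on D(V)={6,7,8} D(Y)={3,5}: no change
So after constraint 3: D(Z)={3,4}, size = 2

Answer: 2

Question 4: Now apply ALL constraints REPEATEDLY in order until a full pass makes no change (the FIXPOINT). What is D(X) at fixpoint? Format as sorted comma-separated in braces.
pass 0 (initial): D(X)={3,6,9}
pass 1: V {5,6,7,8}->{6,7,8}; Y {3,5,7,8}->{3,5}; Z {3,4,6,7,8,9}->{3,4}
pass 2: no change
Fixpoint after 2 passes: D(X) = {3,6,9}

Answer: {3,6,9}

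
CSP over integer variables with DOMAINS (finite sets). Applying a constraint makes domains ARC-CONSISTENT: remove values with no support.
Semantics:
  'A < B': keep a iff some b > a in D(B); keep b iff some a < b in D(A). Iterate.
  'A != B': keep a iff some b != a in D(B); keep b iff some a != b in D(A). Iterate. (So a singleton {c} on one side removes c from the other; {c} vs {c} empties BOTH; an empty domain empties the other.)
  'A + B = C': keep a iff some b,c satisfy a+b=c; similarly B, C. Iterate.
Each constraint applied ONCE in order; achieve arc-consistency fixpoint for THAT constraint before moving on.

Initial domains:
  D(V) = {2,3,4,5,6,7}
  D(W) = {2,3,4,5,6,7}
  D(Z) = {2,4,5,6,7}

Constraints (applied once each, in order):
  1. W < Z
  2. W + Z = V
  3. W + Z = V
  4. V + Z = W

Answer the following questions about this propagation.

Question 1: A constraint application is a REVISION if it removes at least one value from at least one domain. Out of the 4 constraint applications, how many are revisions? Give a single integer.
Constraint 1 (W < Z) on D(W)={2,3,4,5,6,7} D(Z)={2,4,5,6,7}: W {2,3,4,5,6,7}->{2,3,4,5,6}; Z {2,4,5,6,7}->{4,5,6,7} => REVISION
Constraint 2 (W + Z = V) on D(W)={2,3,4,5,6} D(Z)={4,5,6,7} D(V)={2,3,4,5,6,7}: W {2,3,4,5,6}->{2,3}; Z {4,5,6,7}->{4,5}; V {2,3,4,5,6,7}->{6,7} => REVISION
Constraint 3 (W + Z = V) on D(W)={2,3} D(Z)={4,5} D(V)={6,7}: no change => not a revision
Constraint 4 (V + Z = W) on D(V)={6,7} D(Z)={4,5} D(W)={2,3}: V {6,7}->{}; Z {4,5}->{}; W {2,3}->{} => REVISION
Total revisions = 3

Answer: 3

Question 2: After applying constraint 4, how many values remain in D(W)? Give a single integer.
Answer: 0

Derivation:
Constraint 1 (W < Z) on D(W)={2,3,4,5,6,7} D(Z)={2,4,5,6,7}: W {2,3,4,5,6,7}->{2,3,4,5,6}; Z {2,4,5,6,7}->{4,5,6,7}
Constraint 2 (W + Z = V) on D(W)={2,3,4,5,6} D(Z)={4,5,6,7} D(V)={2,3,4,5,6,7}: W {2,3,4,5,6}->{2,3}; Z {4,5,6,7}->{4,5}; V {2,3,4,5,6,7}->{6,7}
Constraint 3 (W + Z = V) on D(W)={2,3} D(Z)={4,5} D(V)={6,7}: no change
Constraint 4 (V + Z = W) on D(V)={6,7} D(Z)={4,5} D(W)={2,3}: V {6,7}->{}; Z {4,5}->{}; W {2,3}->{}
So after constraint 4: D(W)={}, size = 0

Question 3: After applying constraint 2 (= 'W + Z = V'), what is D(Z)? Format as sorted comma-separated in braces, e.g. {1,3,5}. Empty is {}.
Constraint 1 (W < Z) on D(W)={2,3,4,5,6,7} D(Z)={2,4,5,6,7}: W {2,3,4,5,6,7}->{2,3,4,5,6}; Z {2,4,5,6,7}->{4,5,6,7}
Constraint 2 (W + Z = V) on D(W)={2,3,4,5,6} D(Z)={4,5,6,7} D(V)={2,3,4,5,6,7}: W {2,3,4,5,6}->{2,3}; Z {4,5,6,7}->{4,5}; V {2,3,4,5,6,7}->{6,7}
So after constraint 2: D(Z) = {4,5}

Answer: {4,5}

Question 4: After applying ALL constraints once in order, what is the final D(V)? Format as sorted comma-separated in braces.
Answer: {}

Derivation:
Constraint 1 (W < Z) on D(W)={2,3,4,5,6,7} D(Z)={2,4,5,6,7}: W {2,3,4,5,6,7}->{2,3,4,5,6}; Z {2,4,5,6,7}->{4,5,6,7}
Constraint 2 (W + Z = V) on D(W)={2,3,4,5,6} D(Z)={4,5,6,7} D(V)={2,3,4,5,6,7}: W {2,3,4,5,6}->{2,3}; Z {4,5,6,7}->{4,5}; V {2,3,4,5,6,7}->{6,7}
Constraint 3 (W + Z = V) on D(W)={2,3} D(Z)={4,5} D(V)={6,7}: no change
Constraint 4 (V + Z = W) on D(V)={6,7} D(Z)={4,5} D(W)={2,3}: V {6,7}->{}; Z {4,5}->{}; W {2,3}->{}
So after all 4 constraints: D(V) = {}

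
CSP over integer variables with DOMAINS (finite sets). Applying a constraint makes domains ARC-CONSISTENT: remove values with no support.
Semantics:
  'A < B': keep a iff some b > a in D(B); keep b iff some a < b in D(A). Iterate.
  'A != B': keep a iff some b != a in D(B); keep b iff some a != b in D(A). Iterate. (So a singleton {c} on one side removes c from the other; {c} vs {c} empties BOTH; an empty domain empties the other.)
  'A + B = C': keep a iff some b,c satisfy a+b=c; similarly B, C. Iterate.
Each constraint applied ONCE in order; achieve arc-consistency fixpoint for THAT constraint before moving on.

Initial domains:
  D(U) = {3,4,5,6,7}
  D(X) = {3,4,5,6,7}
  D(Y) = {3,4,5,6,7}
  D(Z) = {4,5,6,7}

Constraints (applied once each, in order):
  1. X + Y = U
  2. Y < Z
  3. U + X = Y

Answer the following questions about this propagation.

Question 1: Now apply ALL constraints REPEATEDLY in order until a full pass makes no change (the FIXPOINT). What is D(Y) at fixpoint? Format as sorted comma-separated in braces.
Answer: {}

Derivation:
pass 0 (initial): D(Y)={3,4,5,6,7}
pass 1: U {3,4,5,6,7}->{}; X {3,4,5,6,7}->{}; Y {3,4,5,6,7}->{}
pass 2: Z {4,5,6,7}->{}
pass 3: no change
Fixpoint after 3 passes: D(Y) = {}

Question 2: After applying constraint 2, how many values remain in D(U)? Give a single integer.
Constraint 1 (X + Y = U) on D(X)={3,4,5,6,7} D(Y)={3,4,5,6,7} D(U)={3,4,5,6,7}: X {3,4,5,6,7}->{3,4}; Y {3,4,5,6,7}->{3,4}; U {3,4,5,6,7}->{6,7}
Constraint 2 (Y < Z) on D(Y)={3,4} D(Z)={4,5,6,7}: no change
So after constraint 2: D(U)={6,7}, size = 2

Answer: 2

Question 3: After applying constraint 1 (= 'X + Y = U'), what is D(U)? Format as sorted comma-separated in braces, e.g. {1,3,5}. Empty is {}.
Constraint 1 (X + Y = U) on D(X)={3,4,5,6,7} D(Y)={3,4,5,6,7} D(U)={3,4,5,6,7}: X {3,4,5,6,7}->{3,4}; Y {3,4,5,6,7}->{3,4}; U {3,4,5,6,7}->{6,7}
So after constraint 1: D(U) = {6,7}

Answer: {6,7}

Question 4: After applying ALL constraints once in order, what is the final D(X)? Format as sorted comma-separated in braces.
Answer: {}

Derivation:
Constraint 1 (X + Y = U) on D(X)={3,4,5,6,7} D(Y)={3,4,5,6,7} D(U)={3,4,5,6,7}: X {3,4,5,6,7}->{3,4}; Y {3,4,5,6,7}->{3,4}; U {3,4,5,6,7}->{6,7}
Constraint 2 (Y < Z) on D(Y)={3,4} D(Z)={4,5,6,7}: no change
Constraint 3 (U + X = Y) on D(U)={6,7} D(X)={3,4} D(Y)={3,4}: U {6,7}->{}; X {3,4}->{}; Y {3,4}->{}
So after all 3 constraints: D(X) = {}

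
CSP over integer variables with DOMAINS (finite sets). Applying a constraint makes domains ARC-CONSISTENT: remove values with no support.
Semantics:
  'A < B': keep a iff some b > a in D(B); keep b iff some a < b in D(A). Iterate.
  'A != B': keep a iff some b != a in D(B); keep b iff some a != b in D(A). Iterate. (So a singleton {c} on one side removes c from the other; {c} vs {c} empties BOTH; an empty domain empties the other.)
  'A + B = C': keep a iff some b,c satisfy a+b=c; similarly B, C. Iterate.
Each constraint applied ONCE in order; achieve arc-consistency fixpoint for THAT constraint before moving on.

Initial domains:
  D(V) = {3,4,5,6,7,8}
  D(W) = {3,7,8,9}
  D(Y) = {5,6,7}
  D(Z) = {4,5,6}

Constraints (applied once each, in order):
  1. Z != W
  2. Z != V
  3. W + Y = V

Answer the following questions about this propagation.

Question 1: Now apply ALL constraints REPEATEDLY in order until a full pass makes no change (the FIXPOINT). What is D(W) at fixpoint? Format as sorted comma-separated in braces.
pass 0 (initial): D(W)={3,7,8,9}
pass 1: V {3,4,5,6,7,8}->{8}; W {3,7,8,9}->{3}; Y {5,6,7}->{5}
pass 2: no change
Fixpoint after 2 passes: D(W) = {3}

Answer: {3}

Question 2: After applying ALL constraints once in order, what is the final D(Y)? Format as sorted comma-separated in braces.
Answer: {5}

Derivation:
Constraint 1 (Z != W) on D(Z)={4,5,6} D(W)={3,7,8,9}: no change
Constraint 2 (Z != V) on D(Z)={4,5,6} D(V)={3,4,5,6,7,8}: no change
Constraint 3 (W + Y = V) on D(W)={3,7,8,9} D(Y)={5,6,7} D(V)={3,4,5,6,7,8}: W {3,7,8,9}->{3}; Y {5,6,7}->{5}; V {3,4,5,6,7,8}->{8}
So after all 3 constraints: D(Y) = {5}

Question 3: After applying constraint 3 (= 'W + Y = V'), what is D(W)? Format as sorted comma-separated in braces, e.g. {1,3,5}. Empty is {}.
Constraint 1 (Z != W) on D(Z)={4,5,6} D(W)={3,7,8,9}: no change
Constraint 2 (Z != V) on D(Z)={4,5,6} D(V)={3,4,5,6,7,8}: no change
Constraint 3 (W + Y = V) on D(W)={3,7,8,9} D(Y)={5,6,7} D(V)={3,4,5,6,7,8}: W {3,7,8,9}->{3}; Y {5,6,7}->{5}; V {3,4,5,6,7,8}->{8}
So after constraint 3: D(W) = {3}

Answer: {3}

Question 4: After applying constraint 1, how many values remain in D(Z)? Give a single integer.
Answer: 3

Derivation:
Constraint 1 (Z != W) on D(Z)={4,5,6} D(W)={3,7,8,9}: no change
So after constraint 1: D(Z)={4,5,6}, size = 3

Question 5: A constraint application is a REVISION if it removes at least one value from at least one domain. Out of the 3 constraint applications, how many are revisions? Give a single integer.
Answer: 1

Derivation:
Constraint 1 (Z != W) on D(Z)={4,5,6} D(W)={3,7,8,9}: no change => not a revision
Constraint 2 (Z != V) on D(Z)={4,5,6} D(V)={3,4,5,6,7,8}: no change => not a revision
Constraint 3 (W + Y = V) on D(W)={3,7,8,9} D(Y)={5,6,7} D(V)={3,4,5,6,7,8}: W {3,7,8,9}->{3}; Y {5,6,7}->{5}; V {3,4,5,6,7,8}->{8} => REVISION
Total revisions = 1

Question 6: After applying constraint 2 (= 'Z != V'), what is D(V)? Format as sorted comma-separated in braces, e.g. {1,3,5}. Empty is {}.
Constraint 1 (Z != W) on D(Z)={4,5,6} D(W)={3,7,8,9}: no change
Constraint 2 (Z != V) on D(Z)={4,5,6} D(V)={3,4,5,6,7,8}: no change
So after constraint 2: D(V) = {3,4,5,6,7,8}

Answer: {3,4,5,6,7,8}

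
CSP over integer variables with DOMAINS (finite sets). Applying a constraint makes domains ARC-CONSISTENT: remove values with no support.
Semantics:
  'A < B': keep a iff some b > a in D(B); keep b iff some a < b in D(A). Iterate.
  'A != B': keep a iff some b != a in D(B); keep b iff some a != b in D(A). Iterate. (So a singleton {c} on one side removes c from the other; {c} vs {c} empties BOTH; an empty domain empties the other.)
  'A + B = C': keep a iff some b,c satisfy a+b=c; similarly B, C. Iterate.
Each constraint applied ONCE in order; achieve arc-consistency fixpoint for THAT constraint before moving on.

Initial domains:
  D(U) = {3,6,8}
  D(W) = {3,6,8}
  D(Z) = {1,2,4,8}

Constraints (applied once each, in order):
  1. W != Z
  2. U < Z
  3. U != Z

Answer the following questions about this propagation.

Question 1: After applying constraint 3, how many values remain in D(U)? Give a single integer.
Constraint 1 (W != Z) on D(W)={3,6,8} D(Z)={1,2,4,8}: no change
Constraint 2 (U < Z) on D(U)={3,6,8} D(Z)={1,2,4,8}: U {3,6,8}->{3,6}; Z {1,2,4,8}->{4,8}
Constraint 3 (U != Z) on D(U)={3,6} D(Z)={4,8}: no change
So after constraint 3: D(U)={3,6}, size = 2

Answer: 2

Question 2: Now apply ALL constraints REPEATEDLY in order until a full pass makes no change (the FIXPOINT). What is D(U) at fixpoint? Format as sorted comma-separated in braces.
Answer: {3,6}

Derivation:
pass 0 (initial): D(U)={3,6,8}
pass 1: U {3,6,8}->{3,6}; Z {1,2,4,8}->{4,8}
pass 2: no change
Fixpoint after 2 passes: D(U) = {3,6}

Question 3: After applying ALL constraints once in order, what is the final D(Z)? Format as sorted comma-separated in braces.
Answer: {4,8}

Derivation:
Constraint 1 (W != Z) on D(W)={3,6,8} D(Z)={1,2,4,8}: no change
Constraint 2 (U < Z) on D(U)={3,6,8} D(Z)={1,2,4,8}: U {3,6,8}->{3,6}; Z {1,2,4,8}->{4,8}
Constraint 3 (U != Z) on D(U)={3,6} D(Z)={4,8}: no change
So after all 3 constraints: D(Z) = {4,8}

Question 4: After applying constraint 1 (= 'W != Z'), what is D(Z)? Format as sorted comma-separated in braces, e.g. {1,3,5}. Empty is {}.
Constraint 1 (W != Z) on D(W)={3,6,8} D(Z)={1,2,4,8}: no change
So after constraint 1: D(Z) = {1,2,4,8}

Answer: {1,2,4,8}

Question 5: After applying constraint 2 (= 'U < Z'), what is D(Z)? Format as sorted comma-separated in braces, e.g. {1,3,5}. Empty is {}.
Answer: {4,8}

Derivation:
Constraint 1 (W != Z) on D(W)={3,6,8} D(Z)={1,2,4,8}: no change
Constraint 2 (U < Z) on D(U)={3,6,8} D(Z)={1,2,4,8}: U {3,6,8}->{3,6}; Z {1,2,4,8}->{4,8}
So after constraint 2: D(Z) = {4,8}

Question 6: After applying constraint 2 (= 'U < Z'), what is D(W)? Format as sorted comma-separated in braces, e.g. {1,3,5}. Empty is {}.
Answer: {3,6,8}

Derivation:
Constraint 1 (W != Z) on D(W)={3,6,8} D(Z)={1,2,4,8}: no change
Constraint 2 (U < Z) on D(U)={3,6,8} D(Z)={1,2,4,8}: U {3,6,8}->{3,6}; Z {1,2,4,8}->{4,8}
So after constraint 2: D(W) = {3,6,8}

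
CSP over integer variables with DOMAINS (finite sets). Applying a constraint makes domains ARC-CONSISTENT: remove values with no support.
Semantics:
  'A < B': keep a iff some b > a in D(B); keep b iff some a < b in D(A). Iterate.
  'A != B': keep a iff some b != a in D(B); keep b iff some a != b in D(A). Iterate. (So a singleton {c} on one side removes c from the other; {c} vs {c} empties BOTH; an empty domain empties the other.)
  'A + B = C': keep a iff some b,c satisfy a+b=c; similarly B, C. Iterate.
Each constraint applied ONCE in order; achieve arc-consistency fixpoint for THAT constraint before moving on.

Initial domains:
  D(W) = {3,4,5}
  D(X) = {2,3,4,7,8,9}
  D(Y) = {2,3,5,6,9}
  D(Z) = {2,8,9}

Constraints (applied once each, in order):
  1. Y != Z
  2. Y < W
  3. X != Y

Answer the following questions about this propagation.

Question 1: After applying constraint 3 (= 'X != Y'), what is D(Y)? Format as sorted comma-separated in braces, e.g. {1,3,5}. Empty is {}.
Answer: {2,3}

Derivation:
Constraint 1 (Y != Z) on D(Y)={2,3,5,6,9} D(Z)={2,8,9}: no change
Constraint 2 (Y < W) on D(Y)={2,3,5,6,9} D(W)={3,4,5}: Y {2,3,5,6,9}->{2,3}
Constraint 3 (X != Y) on D(X)={2,3,4,7,8,9} D(Y)={2,3}: no change
So after constraint 3: D(Y) = {2,3}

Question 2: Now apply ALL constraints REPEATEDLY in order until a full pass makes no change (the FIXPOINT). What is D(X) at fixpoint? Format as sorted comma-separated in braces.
pass 0 (initial): D(X)={2,3,4,7,8,9}
pass 1: Y {2,3,5,6,9}->{2,3}
pass 2: no change
Fixpoint after 2 passes: D(X) = {2,3,4,7,8,9}

Answer: {2,3,4,7,8,9}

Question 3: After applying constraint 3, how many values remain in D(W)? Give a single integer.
Answer: 3

Derivation:
Constraint 1 (Y != Z) on D(Y)={2,3,5,6,9} D(Z)={2,8,9}: no change
Constraint 2 (Y < W) on D(Y)={2,3,5,6,9} D(W)={3,4,5}: Y {2,3,5,6,9}->{2,3}
Constraint 3 (X != Y) on D(X)={2,3,4,7,8,9} D(Y)={2,3}: no change
So after constraint 3: D(W)={3,4,5}, size = 3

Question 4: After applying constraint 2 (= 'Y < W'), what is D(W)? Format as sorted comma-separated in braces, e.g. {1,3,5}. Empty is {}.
Answer: {3,4,5}

Derivation:
Constraint 1 (Y != Z) on D(Y)={2,3,5,6,9} D(Z)={2,8,9}: no change
Constraint 2 (Y < W) on D(Y)={2,3,5,6,9} D(W)={3,4,5}: Y {2,3,5,6,9}->{2,3}
So after constraint 2: D(W) = {3,4,5}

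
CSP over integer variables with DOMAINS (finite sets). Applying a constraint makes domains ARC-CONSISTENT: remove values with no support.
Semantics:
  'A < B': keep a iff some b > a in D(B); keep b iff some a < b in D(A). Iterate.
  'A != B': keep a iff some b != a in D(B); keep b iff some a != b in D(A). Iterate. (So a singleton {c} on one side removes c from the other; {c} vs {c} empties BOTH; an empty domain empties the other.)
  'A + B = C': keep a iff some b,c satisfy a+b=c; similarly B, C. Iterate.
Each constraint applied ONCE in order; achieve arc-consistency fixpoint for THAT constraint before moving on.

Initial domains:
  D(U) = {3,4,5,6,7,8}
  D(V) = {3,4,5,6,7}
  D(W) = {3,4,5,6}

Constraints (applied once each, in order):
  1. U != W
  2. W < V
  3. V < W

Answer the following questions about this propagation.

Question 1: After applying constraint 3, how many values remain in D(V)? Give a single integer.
Answer: 2

Derivation:
Constraint 1 (U != W) on D(U)={3,4,5,6,7,8} D(W)={3,4,5,6}: no change
Constraint 2 (W < V) on D(W)={3,4,5,6} D(V)={3,4,5,6,7}: V {3,4,5,6,7}->{4,5,6,7}
Constraint 3 (V < W) on D(V)={4,5,6,7} D(W)={3,4,5,6}: V {4,5,6,7}->{4,5}; W {3,4,5,6}->{5,6}
So after constraint 3: D(V)={4,5}, size = 2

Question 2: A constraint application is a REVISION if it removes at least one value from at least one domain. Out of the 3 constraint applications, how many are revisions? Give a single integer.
Constraint 1 (U != W) on D(U)={3,4,5,6,7,8} D(W)={3,4,5,6}: no change => not a revision
Constraint 2 (W < V) on D(W)={3,4,5,6} D(V)={3,4,5,6,7}: V {3,4,5,6,7}->{4,5,6,7} => REVISION
Constraint 3 (V < W) on D(V)={4,5,6,7} D(W)={3,4,5,6}: V {4,5,6,7}->{4,5}; W {3,4,5,6}->{5,6} => REVISION
Total revisions = 2

Answer: 2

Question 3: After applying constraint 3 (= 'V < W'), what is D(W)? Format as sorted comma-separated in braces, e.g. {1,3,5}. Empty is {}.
Answer: {5,6}

Derivation:
Constraint 1 (U != W) on D(U)={3,4,5,6,7,8} D(W)={3,4,5,6}: no change
Constraint 2 (W < V) on D(W)={3,4,5,6} D(V)={3,4,5,6,7}: V {3,4,5,6,7}->{4,5,6,7}
Constraint 3 (V < W) on D(V)={4,5,6,7} D(W)={3,4,5,6}: V {4,5,6,7}->{4,5}; W {3,4,5,6}->{5,6}
So after constraint 3: D(W) = {5,6}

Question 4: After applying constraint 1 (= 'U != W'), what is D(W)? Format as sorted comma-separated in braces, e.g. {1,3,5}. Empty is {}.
Constraint 1 (U != W) on D(U)={3,4,5,6,7,8} D(W)={3,4,5,6}: no change
So after constraint 1: D(W) = {3,4,5,6}

Answer: {3,4,5,6}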